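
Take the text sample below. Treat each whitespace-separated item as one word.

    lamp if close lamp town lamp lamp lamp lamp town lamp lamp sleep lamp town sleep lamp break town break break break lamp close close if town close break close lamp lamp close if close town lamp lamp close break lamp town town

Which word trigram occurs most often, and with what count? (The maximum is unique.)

Trigram frequencies (highest first):
  town lamp lamp: 3
  lamp town lamp: 2
  lamp lamp lamp: 2
  lamp lamp close: 2
  lamp if close: 1
  if close lamp: 1
  … (30 more, each ≤ 1)

"town lamp lamp", 3 times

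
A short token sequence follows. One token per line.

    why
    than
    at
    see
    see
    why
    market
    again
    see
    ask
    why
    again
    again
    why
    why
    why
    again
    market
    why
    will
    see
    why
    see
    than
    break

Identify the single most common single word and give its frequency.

Unigram frequencies (highest first):
  why: 8
  see: 5
  again: 4
  than: 2
  market: 2
  at: 1
  … (3 more, each ≤ 1)

"why", 8 times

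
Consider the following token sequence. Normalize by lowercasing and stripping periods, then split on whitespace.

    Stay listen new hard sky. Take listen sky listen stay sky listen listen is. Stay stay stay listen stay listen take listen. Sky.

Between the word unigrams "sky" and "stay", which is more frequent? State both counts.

"stay" (6 vs 4)

"sky": 4 occurrences
"stay": 6 occurrences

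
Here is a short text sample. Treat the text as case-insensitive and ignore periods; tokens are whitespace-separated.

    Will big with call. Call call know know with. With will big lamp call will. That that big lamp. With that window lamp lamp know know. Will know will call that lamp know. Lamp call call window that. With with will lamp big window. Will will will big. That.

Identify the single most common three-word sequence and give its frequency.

Trigram frequencies (highest first):
  with with will: 2
  will big with: 1
  big with call: 1
  with call call: 1
  call call call: 1
  call call know: 1
  … (40 more, each ≤ 1)

"with with will", 2 times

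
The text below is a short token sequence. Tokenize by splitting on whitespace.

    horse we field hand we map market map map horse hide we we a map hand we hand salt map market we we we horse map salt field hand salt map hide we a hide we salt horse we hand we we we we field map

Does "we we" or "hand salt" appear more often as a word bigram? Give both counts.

"we we": 6 occurrences
"hand salt": 2 occurrences

"we we" (6 vs 2)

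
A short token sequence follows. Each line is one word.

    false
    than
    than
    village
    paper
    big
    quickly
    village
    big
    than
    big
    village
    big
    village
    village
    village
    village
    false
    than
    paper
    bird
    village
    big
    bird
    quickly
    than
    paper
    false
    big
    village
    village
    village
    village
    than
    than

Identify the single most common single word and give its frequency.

Unigram frequencies (highest first):
  village: 12
  than: 7
  big: 6
  false: 3
  paper: 3
  quickly: 2
  … (1 more, each ≤ 2)

"village", 12 times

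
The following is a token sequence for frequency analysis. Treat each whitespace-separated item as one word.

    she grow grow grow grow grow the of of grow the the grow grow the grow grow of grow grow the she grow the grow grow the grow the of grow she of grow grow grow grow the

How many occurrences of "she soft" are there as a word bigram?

0

Scanning the 37 overlapping bigram windows for "she soft":
  (none found)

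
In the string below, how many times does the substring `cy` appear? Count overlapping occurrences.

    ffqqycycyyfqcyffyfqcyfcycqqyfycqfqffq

Sliding a length-2 window over the 37 characters (36 positions):
  position 6–7: cy
  position 8–9: cy
  position 13–14: cy
  position 20–21: cy
  position 23–24: cy

5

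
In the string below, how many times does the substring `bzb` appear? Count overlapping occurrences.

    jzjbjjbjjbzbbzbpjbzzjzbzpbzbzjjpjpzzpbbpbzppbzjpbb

3

Sliding a length-3 window over the 50 characters (48 positions):
  position 10–12: bzb
  position 13–15: bzb
  position 26–28: bzb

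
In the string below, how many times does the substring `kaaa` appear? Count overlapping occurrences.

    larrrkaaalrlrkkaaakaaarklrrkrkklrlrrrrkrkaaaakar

4

Sliding a length-4 window over the 48 characters (45 positions):
  position 6–9: kaaa
  position 15–18: kaaa
  position 19–22: kaaa
  position 41–44: kaaa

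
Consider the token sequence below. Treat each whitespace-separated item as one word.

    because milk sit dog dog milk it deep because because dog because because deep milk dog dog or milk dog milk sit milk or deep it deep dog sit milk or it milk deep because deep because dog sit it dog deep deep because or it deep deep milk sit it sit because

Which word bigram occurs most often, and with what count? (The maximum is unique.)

Bigram frequencies (highest first):
  deep because: 4
  milk sit: 3
  it deep: 3
  dog dog: 2
  dog milk: 2
  because because: 2
  … (26 more, each ≤ 2)

"deep because", 4 times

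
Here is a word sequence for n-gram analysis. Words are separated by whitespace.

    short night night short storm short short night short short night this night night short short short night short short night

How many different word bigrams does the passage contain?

21 tokens → 20 bigram windows in total.
Repeated bigrams (each contributes count−1 duplicates):
  short night: 5
  short short: 5
  night short: 4
  night night: 2
12 duplicate windows → 20 − 12 = 8 distinct.

8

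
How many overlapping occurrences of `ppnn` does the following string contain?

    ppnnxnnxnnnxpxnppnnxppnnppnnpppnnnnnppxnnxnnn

Sliding a length-4 window over the 45 characters (42 positions):
  position 1–4: ppnn
  position 16–19: ppnn
  position 21–24: ppnn
  position 25–28: ppnn
  position 30–33: ppnn

5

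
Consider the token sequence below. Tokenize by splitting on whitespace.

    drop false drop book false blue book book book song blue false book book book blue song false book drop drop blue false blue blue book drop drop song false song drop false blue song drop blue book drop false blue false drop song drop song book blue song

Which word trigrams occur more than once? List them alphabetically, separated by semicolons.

Trigram counts meeting the condition (more than once):
  blue book drop: 2
  book blue song: 2
  book book book: 2
  book drop drop: 2
  drop false blue: 2

blue book drop; book blue song; book book book; book drop drop; drop false blue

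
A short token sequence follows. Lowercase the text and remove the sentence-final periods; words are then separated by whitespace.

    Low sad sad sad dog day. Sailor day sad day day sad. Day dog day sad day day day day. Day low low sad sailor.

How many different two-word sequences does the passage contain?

25 tokens → 24 bigram windows in total.
Repeated bigrams (each contributes count−1 duplicates):
  day day: 5
  day sad: 3
  sad day: 3
  dog day: 2
  low sad: 2
  sad sad: 2
11 duplicate windows → 24 − 11 = 13 distinct.

13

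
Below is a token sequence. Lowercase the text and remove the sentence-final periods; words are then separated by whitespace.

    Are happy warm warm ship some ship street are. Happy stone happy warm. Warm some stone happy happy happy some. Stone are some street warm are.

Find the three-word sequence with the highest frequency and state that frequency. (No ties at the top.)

Trigram frequencies (highest first):
  happy warm warm: 2
  are happy warm: 1
  warm warm ship: 1
  warm ship some: 1
  ship some ship: 1
  some ship street: 1
  … (17 more, each ≤ 1)

"happy warm warm", 2 times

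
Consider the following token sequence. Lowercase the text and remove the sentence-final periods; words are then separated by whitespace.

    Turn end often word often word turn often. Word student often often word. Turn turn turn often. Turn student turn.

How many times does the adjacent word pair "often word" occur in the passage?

Scanning the 19 overlapping bigram windows for "often word":
  position 3–4: often word
  position 5–6: often word
  position 8–9: often word
  position 12–13: often word

4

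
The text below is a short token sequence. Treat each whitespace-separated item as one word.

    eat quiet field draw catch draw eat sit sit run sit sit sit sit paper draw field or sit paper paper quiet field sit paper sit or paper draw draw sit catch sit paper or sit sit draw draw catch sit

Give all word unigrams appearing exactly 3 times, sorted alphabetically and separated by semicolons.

Unigram counts meeting the condition (exactly 3 times):
  catch: 3
  field: 3
  or: 3

catch; field; or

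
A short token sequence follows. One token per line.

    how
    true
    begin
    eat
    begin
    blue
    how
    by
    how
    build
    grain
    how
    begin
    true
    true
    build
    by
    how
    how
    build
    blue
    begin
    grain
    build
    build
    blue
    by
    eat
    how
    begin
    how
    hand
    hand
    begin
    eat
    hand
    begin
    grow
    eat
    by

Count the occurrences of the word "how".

8

Scanning the 40 tokens for "how":
  position 1: how
  position 7: how
  position 9: how
  position 12: how
  position 18: how
  position 19: how
  position 29: how
  position 31: how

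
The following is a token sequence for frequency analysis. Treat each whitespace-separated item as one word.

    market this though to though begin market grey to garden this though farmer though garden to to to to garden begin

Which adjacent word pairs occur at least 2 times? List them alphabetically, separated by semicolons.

Bigram counts meeting the condition (at least 2 times):
  this though: 2
  to garden: 2
  to to: 3

this though; to garden; to to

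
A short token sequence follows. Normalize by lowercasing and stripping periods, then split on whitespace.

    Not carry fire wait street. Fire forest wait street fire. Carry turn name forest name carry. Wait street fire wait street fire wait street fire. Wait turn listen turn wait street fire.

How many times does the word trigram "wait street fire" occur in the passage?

Scanning the 30 overlapping trigram windows for "wait street fire":
  position 4–6: wait street fire
  position 8–10: wait street fire
  position 17–19: wait street fire
  position 20–22: wait street fire
  position 23–25: wait street fire
  position 30–32: wait street fire

6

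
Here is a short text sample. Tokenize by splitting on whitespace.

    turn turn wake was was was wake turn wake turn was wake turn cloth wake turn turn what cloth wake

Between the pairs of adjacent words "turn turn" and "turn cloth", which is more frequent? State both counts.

"turn turn": 2 occurrences
"turn cloth": 1 occurrence

"turn turn" (2 vs 1)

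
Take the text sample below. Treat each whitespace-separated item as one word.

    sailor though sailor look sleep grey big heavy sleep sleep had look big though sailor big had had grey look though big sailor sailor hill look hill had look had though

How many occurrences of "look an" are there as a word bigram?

Scanning the 30 overlapping bigram windows for "look an":
  (none found)

0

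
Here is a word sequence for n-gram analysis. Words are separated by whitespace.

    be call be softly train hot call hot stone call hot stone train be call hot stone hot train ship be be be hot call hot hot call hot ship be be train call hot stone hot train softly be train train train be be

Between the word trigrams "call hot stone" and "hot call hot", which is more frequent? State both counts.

"call hot stone": 4 occurrences
"hot call hot": 3 occurrences

"call hot stone" (4 vs 3)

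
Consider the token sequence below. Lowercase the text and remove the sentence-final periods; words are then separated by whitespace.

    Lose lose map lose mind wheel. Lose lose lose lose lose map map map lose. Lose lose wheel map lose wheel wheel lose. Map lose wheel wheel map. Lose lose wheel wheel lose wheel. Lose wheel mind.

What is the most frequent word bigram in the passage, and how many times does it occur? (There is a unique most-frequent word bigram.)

Bigram frequencies (highest first):
  lose lose: 8
  lose wheel: 6
  map lose: 5
  wheel lose: 4
  lose map: 3
  wheel wheel: 3
  … (5 more, each ≤ 2)

"lose lose", 8 times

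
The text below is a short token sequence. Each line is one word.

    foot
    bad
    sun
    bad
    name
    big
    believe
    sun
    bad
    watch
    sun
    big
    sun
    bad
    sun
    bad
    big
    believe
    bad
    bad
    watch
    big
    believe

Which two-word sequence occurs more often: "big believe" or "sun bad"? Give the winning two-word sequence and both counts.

"sun bad" (4 vs 3)

"big believe": 3 occurrences
"sun bad": 4 occurrences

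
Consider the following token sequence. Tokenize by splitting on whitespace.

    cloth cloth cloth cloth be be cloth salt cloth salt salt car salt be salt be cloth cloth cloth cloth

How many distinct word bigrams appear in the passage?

11

20 tokens → 19 bigram windows in total.
Repeated bigrams (each contributes count−1 duplicates):
  cloth cloth: 6
  be cloth: 2
  cloth salt: 2
  salt be: 2
8 duplicate windows → 19 − 8 = 11 distinct.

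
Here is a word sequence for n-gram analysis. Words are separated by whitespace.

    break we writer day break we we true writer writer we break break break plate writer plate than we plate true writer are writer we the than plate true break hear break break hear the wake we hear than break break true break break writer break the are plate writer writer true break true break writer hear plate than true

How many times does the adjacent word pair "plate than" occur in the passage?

Scanning the 59 overlapping bigram windows for "plate than":
  position 17–18: plate than
  position 58–59: plate than

2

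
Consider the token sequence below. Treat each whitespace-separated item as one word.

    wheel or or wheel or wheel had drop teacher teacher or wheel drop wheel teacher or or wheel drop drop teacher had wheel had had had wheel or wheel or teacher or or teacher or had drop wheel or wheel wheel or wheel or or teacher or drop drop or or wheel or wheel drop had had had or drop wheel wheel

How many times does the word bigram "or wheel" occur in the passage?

9

Scanning the 61 overlapping bigram windows for "or wheel":
  position 3–4: or wheel
  position 5–6: or wheel
  position 11–12: or wheel
  position 17–18: or wheel
  position 28–29: or wheel
  position 39–40: or wheel
  position 42–43: or wheel
  position 51–52: or wheel
  position 53–54: or wheel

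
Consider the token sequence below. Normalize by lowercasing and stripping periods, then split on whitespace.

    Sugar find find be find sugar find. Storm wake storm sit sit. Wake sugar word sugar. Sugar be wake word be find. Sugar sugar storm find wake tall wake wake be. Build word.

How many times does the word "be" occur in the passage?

4

Scanning the 33 tokens for "be":
  position 4: be
  position 18: be
  position 21: be
  position 31: be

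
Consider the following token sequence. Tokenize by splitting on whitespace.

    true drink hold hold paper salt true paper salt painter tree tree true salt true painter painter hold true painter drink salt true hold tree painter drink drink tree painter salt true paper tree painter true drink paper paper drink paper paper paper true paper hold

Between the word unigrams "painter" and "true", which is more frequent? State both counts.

"painter": 7 occurrences
"true": 9 occurrences

"true" (9 vs 7)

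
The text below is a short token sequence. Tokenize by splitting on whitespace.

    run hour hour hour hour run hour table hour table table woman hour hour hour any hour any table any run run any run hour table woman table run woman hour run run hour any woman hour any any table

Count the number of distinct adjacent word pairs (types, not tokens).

40 tokens → 39 bigram windows in total.
Repeated bigrams (each contributes count−1 duplicates):
  hour hour: 5
  hour any: 4
  run hour: 4
  hour table: 3
  woman hour: 3
  any run: 2
  any table: 2
  hour run: 2
  … (2 more repeated)
19 duplicate windows → 39 − 19 = 20 distinct.

20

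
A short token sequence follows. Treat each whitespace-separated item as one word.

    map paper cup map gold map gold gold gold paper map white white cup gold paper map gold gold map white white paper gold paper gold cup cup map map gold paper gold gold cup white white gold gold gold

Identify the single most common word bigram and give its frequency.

Bigram frequencies (highest first):
  gold gold: 6
  map gold: 4
  gold paper: 4
  white white: 3
  paper gold: 3
  cup map: 2
  … (13 more, each ≤ 2)

"gold gold", 6 times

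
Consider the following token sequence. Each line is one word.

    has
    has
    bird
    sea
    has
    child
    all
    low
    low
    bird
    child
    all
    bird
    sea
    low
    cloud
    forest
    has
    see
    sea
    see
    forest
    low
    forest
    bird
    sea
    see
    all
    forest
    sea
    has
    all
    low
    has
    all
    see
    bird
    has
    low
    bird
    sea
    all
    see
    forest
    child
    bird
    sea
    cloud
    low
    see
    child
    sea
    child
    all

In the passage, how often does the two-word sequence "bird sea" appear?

5

Scanning the 53 overlapping bigram windows for "bird sea":
  position 3–4: bird sea
  position 13–14: bird sea
  position 25–26: bird sea
  position 40–41: bird sea
  position 46–47: bird sea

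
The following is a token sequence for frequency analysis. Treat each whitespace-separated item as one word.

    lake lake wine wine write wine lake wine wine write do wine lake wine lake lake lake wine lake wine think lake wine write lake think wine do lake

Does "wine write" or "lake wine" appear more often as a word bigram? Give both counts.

"lake wine" (6 vs 3)

"wine write": 3 occurrences
"lake wine": 6 occurrences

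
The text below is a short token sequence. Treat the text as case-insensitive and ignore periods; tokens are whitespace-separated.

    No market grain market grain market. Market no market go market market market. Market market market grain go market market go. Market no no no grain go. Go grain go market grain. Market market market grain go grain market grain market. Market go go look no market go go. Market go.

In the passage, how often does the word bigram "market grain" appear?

6

Scanning the 50 overlapping bigram windows for "market grain":
  position 2–3: market grain
  position 4–5: market grain
  position 16–17: market grain
  position 31–32: market grain
  position 35–36: market grain
  position 39–40: market grain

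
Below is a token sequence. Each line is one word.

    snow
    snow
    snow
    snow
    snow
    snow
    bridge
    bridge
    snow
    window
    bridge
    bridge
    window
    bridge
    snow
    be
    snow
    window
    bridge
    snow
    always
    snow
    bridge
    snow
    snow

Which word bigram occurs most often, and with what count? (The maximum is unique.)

"snow snow", 6 times

Bigram frequencies (highest first):
  snow snow: 6
  bridge snow: 4
  window bridge: 3
  snow bridge: 2
  bridge bridge: 2
  snow window: 2
  … (5 more, each ≤ 1)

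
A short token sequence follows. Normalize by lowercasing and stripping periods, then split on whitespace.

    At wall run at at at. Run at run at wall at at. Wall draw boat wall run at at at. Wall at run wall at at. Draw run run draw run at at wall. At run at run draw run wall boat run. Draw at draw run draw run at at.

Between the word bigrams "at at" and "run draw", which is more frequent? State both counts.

"at at" (8 vs 4)

"at at": 8 occurrences
"run draw": 4 occurrences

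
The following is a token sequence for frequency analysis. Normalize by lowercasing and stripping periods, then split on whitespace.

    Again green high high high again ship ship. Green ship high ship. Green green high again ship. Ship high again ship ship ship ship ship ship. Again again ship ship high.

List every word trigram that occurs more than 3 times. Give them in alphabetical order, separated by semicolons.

again ship ship; ship ship ship

Trigram counts meeting the condition (more than 3 times):
  again ship ship: 4
  ship ship ship: 4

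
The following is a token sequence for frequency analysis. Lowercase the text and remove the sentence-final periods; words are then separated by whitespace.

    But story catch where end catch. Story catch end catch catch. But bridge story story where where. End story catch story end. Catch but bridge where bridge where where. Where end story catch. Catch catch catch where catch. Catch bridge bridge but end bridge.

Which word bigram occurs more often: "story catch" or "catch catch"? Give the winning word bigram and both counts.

"story catch": 4 occurrences
"catch catch": 5 occurrences

"catch catch" (5 vs 4)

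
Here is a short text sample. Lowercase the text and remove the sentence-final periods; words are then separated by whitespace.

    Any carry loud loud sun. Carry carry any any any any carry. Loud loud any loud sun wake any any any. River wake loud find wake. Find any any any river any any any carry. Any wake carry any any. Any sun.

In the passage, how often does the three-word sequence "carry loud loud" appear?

2

Scanning the 40 overlapping trigram windows for "carry loud loud":
  position 2–4: carry loud loud
  position 12–14: carry loud loud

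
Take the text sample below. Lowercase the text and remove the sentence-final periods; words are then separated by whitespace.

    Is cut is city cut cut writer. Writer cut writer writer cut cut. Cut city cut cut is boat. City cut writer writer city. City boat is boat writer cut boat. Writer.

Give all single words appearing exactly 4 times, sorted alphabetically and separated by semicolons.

boat; is

Unigram counts meeting the condition (exactly 4 times):
  boat: 4
  is: 4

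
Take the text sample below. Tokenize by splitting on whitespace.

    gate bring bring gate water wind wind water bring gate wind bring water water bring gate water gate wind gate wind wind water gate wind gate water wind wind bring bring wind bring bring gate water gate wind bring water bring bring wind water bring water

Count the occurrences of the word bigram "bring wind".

2

Scanning the 45 overlapping bigram windows for "bring wind":
  position 31–32: bring wind
  position 42–43: bring wind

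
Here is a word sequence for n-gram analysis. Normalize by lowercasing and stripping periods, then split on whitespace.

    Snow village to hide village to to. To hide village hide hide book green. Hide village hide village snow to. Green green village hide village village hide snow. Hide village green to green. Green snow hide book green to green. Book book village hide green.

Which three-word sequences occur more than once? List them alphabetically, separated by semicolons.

Trigram counts meeting the condition (more than once):
  green to green: 2
  hide book green: 2
  hide village hide: 2
  to green green: 2
  to hide village: 2
  village hide village: 2

green to green; hide book green; hide village hide; to green green; to hide village; village hide village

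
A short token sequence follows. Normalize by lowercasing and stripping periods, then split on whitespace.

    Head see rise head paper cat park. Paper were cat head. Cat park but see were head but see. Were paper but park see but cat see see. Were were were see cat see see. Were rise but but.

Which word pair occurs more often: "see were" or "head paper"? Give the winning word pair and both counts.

"see were": 4 occurrences
"head paper": 1 occurrence

"see were" (4 vs 1)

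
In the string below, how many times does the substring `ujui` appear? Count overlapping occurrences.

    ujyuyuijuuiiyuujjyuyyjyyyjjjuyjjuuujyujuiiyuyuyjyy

1

Sliding a length-4 window over the 50 characters (47 positions):
  position 38–41: ujui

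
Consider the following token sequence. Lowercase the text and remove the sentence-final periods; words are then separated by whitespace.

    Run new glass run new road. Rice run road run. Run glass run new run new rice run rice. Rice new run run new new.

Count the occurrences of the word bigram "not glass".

Scanning the 24 overlapping bigram windows for "not glass":
  (none found)

0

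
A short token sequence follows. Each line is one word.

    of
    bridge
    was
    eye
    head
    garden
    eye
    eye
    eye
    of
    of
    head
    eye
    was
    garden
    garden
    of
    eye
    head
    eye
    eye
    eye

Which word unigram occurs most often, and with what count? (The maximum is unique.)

Unigram frequencies (highest first):
  eye: 9
  of: 4
  head: 3
  garden: 3
  was: 2
  bridge: 1

"eye", 9 times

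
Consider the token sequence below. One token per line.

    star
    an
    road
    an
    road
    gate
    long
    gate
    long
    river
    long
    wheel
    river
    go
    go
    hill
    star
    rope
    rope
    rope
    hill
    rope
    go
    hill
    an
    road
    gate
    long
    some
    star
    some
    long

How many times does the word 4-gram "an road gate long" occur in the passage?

2

Scanning the 29 overlapping 4-gram windows for "an road gate long":
  position 4–7: an road gate long
  position 25–28: an road gate long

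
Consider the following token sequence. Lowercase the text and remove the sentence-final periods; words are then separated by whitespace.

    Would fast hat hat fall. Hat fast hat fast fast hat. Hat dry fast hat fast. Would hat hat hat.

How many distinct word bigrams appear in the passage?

20 tokens → 19 bigram windows in total.
Repeated bigrams (each contributes count−1 duplicates):
  fast hat: 4
  hat hat: 4
  hat fast: 3
8 duplicate windows → 19 − 8 = 11 distinct.

11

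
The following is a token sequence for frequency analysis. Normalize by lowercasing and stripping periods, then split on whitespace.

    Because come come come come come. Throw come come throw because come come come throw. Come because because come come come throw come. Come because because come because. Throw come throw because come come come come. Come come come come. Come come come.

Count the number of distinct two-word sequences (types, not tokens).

43 tokens → 42 bigram windows in total.
Repeated bigrams (each contributes count−1 duplicates):
  come come: 20
  because come: 5
  come throw: 5
  throw come: 4
  come because: 3
  because because: 2
  throw because: 2
34 duplicate windows → 42 − 34 = 8 distinct.

8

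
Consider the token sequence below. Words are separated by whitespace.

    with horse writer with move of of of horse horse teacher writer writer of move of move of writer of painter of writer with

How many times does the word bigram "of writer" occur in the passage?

Scanning the 23 overlapping bigram windows for "of writer":
  position 18–19: of writer
  position 22–23: of writer

2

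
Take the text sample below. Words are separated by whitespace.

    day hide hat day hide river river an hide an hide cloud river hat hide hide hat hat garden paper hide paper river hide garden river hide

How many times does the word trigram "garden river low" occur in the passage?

Scanning the 25 overlapping trigram windows for "garden river low":
  (none found)

0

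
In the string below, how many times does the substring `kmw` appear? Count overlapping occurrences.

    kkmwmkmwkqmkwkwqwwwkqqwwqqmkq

2

Sliding a length-3 window over the 29 characters (27 positions):
  position 2–4: kmw
  position 6–8: kmw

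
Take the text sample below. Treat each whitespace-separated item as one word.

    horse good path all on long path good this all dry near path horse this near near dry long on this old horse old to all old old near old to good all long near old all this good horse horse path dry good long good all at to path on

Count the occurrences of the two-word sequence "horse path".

1

Scanning the 50 overlapping bigram windows for "horse path":
  position 41–42: horse path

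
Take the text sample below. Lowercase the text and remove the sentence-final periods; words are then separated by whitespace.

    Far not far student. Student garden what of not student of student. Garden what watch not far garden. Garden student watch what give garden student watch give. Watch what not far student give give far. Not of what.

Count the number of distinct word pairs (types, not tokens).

28

38 tokens → 37 bigram windows in total.
Repeated bigrams (each contributes count−1 duplicates):
  not far: 3
  far not: 2
  far student: 2
  garden student: 2
  garden what: 2
  student garden: 2
  student watch: 2
  watch what: 2
9 duplicate windows → 37 − 9 = 28 distinct.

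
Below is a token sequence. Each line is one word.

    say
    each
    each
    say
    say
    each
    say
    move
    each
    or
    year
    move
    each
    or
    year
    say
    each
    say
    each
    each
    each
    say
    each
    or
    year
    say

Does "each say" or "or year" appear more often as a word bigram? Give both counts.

"each say" (4 vs 3)

"each say": 4 occurrences
"or year": 3 occurrences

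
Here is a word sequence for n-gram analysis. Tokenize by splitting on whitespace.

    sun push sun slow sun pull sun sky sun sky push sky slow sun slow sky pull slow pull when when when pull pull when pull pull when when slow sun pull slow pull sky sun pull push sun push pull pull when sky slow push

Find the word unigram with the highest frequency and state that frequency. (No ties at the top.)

Unigram frequencies (highest first):
  pull: 12
  sun: 9
  slow: 7
  when: 7
  sky: 6
  push: 5

"pull", 12 times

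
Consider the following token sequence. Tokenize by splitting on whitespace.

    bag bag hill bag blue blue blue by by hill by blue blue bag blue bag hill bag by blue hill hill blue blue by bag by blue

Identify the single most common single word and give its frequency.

Unigram frequencies (highest first):
  blue: 10
  bag: 7
  by: 6
  hill: 5

"blue", 10 times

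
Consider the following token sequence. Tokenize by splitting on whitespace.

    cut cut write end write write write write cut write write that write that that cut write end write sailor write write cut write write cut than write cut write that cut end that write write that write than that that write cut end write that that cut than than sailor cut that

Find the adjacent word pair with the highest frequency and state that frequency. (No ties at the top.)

"write write", 7 times

Bigram frequencies (highest first):
  write write: 7
  cut write: 5
  write cut: 5
  write that: 5
  that write: 4
  end write: 3
  … (16 more, each ≤ 3)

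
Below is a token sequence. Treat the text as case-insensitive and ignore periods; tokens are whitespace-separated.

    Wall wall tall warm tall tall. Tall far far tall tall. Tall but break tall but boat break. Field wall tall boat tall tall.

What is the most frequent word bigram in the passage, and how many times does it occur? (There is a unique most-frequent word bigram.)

"tall tall", 5 times

Bigram frequencies (highest first):
  tall tall: 5
  wall tall: 2
  tall but: 2
  wall wall: 1
  tall warm: 1
  warm tall: 1
  … (11 more, each ≤ 1)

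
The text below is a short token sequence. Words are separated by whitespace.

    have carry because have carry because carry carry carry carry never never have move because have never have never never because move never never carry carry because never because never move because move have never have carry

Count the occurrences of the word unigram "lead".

0

Scanning the 37 tokens for "lead":
  (none found)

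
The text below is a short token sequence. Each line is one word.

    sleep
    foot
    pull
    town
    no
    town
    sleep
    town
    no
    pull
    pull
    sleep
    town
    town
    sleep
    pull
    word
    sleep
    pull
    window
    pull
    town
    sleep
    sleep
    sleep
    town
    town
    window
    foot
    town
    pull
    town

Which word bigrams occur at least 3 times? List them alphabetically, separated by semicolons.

pull town; sleep town; town sleep

Bigram counts meeting the condition (at least 3 times):
  pull town: 3
  sleep town: 3
  town sleep: 3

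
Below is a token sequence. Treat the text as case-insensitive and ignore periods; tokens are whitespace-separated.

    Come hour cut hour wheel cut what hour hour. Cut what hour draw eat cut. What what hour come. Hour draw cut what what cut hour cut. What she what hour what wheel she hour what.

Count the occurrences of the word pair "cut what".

5

Scanning the 35 overlapping bigram windows for "cut what":
  position 6–7: cut what
  position 10–11: cut what
  position 15–16: cut what
  position 22–23: cut what
  position 27–28: cut what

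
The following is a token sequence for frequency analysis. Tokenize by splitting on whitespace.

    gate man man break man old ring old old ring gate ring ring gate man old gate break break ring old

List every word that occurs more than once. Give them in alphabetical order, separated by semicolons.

Unigram counts meeting the condition (more than once):
  break: 3
  gate: 4
  man: 4
  old: 5
  ring: 5

break; gate; man; old; ring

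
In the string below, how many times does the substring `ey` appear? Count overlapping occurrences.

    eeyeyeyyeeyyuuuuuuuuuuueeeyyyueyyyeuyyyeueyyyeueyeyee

9

Sliding a length-2 window over the 53 characters (52 positions):
  position 2–3: ey
  position 4–5: ey
  position 6–7: ey
  position 10–11: ey
  position 26–27: ey
  position 31–32: ey
  position 42–43: ey
  position 48–49: ey
  position 50–51: ey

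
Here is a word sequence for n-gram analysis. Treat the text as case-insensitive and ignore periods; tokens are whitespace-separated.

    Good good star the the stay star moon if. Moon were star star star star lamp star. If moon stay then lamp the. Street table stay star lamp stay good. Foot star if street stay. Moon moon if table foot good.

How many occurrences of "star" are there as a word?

9

Scanning the 41 tokens for "star":
  position 3: star
  position 7: star
  position 12: star
  position 13: star
  position 14: star
  position 15: star
  position 17: star
  position 27: star
  position 32: star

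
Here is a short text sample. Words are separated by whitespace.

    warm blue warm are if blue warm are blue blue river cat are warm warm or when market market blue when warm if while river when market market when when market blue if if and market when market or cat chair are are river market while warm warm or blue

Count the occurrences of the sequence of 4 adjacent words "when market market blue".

1

Scanning the 47 overlapping 4-gram windows for "when market market blue":
  position 17–20: when market market blue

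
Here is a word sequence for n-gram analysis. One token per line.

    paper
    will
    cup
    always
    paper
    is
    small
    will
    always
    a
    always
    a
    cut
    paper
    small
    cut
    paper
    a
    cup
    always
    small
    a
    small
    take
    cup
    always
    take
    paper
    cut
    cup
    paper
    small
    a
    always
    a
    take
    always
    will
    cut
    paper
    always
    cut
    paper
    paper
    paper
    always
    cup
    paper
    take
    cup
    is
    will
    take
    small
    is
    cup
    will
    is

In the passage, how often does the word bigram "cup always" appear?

3

Scanning the 57 overlapping bigram windows for "cup always":
  position 3–4: cup always
  position 19–20: cup always
  position 25–26: cup always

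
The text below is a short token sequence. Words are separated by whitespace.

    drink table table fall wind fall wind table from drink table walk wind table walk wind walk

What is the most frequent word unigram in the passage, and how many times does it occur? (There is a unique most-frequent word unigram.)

"table", 5 times

Unigram frequencies (highest first):
  table: 5
  wind: 4
  walk: 3
  drink: 2
  fall: 2
  from: 1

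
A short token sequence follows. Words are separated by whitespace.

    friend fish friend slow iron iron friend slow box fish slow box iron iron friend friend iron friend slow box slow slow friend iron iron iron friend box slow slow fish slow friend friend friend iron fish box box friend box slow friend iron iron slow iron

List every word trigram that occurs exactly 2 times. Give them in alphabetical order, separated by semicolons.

Trigram counts meeting the condition (exactly 2 times):
  box slow slow: 2
  friend box slow: 2
  friend friend iron: 2
  friend iron iron: 2
  friend slow box: 2
  iron friend slow: 2
  slow friend iron: 2

box slow slow; friend box slow; friend friend iron; friend iron iron; friend slow box; iron friend slow; slow friend iron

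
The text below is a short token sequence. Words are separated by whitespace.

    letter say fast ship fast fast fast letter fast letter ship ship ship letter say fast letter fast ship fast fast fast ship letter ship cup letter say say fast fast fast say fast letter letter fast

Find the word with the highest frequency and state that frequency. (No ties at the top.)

Unigram frequencies (highest first):
  fast: 15
  letter: 9
  ship: 7
  say: 5
  cup: 1

"fast", 15 times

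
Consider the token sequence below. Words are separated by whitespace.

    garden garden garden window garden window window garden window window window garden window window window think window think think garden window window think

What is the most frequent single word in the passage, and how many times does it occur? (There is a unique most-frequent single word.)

"window", 12 times

Unigram frequencies (highest first):
  window: 12
  garden: 7
  think: 4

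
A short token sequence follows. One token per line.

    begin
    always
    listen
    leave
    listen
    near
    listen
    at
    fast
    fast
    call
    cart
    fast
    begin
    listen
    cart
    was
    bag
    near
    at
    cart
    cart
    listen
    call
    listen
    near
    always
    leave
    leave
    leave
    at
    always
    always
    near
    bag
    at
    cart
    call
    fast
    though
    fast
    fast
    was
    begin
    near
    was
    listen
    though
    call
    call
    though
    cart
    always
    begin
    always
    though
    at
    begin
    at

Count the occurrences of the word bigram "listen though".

Scanning the 58 overlapping bigram windows for "listen though":
  position 47–48: listen though

1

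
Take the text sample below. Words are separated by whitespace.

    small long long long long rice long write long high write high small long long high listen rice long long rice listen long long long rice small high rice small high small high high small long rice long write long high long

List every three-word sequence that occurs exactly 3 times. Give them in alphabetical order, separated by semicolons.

long long long; long long rice

Trigram counts meeting the condition (exactly 3 times):
  long long long: 3
  long long rice: 3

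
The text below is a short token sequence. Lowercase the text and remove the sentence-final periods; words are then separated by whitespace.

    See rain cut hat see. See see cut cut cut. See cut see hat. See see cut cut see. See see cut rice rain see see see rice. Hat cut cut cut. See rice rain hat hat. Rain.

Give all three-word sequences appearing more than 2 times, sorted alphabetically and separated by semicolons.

cut cut see; see see cut; see see see

Trigram counts meeting the condition (more than 2 times):
  cut cut see: 3
  see see cut: 3
  see see see: 3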